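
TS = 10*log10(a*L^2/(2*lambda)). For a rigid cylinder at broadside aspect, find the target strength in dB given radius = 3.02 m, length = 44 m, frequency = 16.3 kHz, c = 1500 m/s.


45.02 dB


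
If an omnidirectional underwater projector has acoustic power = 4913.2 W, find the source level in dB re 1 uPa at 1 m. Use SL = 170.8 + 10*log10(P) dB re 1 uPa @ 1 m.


SL = 170.8 + 10*log10(4913.2) = 170.8 + 36.91 = 207.71

207.71 dB


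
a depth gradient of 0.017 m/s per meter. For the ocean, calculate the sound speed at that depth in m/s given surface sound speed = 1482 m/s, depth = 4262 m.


c = 1482 + 0.017 * 4262 = 1554.454

1554.454 m/s


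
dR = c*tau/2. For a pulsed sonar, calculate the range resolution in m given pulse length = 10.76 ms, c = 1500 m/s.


8.07 m


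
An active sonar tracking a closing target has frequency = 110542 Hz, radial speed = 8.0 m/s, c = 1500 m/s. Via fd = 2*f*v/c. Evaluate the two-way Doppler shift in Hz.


fd = 2*f*v/c = 2 * 110542 * 8.0 / 1500 = 1179.11

1179.11 Hz


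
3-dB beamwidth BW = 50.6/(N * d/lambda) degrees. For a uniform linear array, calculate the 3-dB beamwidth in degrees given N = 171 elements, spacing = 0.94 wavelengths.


BW = 50.6 / (171 * 0.94) = 50.6 / 160.74 = 0.31

0.31 deg


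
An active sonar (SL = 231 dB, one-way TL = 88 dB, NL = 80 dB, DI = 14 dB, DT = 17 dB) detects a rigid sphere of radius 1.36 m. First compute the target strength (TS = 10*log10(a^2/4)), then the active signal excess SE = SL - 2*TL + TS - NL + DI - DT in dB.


Step 1: TS = 10*log10(1.36^2/4) = -3.35 dB
Step 2: SE = SL - 2*TL + TS - NL + DI - DT = 231 - 2*88 + (-3.35) - 80 + 14 - 17 = -31.35

-31.35 dB


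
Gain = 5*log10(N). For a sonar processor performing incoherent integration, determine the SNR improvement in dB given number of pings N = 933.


Gain = 5*log10(933) = 14.85

14.85 dB


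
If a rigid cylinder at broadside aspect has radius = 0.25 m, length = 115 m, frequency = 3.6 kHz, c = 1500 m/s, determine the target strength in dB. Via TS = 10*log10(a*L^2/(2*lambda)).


35.99 dB


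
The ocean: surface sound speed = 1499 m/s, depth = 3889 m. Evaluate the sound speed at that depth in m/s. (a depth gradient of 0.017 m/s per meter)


1565.113 m/s


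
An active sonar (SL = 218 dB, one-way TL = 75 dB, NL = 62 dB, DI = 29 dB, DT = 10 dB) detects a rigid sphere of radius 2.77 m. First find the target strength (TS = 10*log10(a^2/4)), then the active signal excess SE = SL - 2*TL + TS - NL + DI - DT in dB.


Step 1: TS = 10*log10(2.77^2/4) = 2.83 dB
Step 2: SE = SL - 2*TL + TS - NL + DI - DT = 218 - 2*75 + (2.83) - 62 + 29 - 10 = 27.83

27.83 dB


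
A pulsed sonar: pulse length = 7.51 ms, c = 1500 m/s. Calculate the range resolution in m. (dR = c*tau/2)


dR = c*tau/2 = 1500 * 7.51e-3 / 2 = 5.6325

5.6325 m


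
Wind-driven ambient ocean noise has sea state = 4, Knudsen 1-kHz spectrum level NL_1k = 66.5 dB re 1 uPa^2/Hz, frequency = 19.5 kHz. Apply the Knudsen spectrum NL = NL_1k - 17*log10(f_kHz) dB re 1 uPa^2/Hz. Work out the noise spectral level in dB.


44.57 dB


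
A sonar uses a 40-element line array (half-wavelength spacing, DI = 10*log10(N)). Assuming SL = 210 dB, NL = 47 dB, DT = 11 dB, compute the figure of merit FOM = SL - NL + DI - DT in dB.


Step 1: DI = 10*log10(40) = 16.02 dB
Step 2: FOM = SL - NL + DI - DT = 210 - 47 + 16.02 - 11 = 168.02

168.02 dB


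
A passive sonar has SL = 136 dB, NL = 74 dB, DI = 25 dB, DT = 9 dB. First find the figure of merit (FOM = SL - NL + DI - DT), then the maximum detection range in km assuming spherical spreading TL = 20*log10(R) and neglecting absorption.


Step 1: FOM = SL - NL + DI - DT = 136 - 74 + 25 - 9 = 78 dB
Step 2: at max range FOM = TL = 20*log10(R), so R = 10^(78/20) = 7943.28 m = 7.94 km

7.94 km


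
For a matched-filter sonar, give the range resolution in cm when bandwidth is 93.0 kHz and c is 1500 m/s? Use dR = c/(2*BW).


0.81 cm


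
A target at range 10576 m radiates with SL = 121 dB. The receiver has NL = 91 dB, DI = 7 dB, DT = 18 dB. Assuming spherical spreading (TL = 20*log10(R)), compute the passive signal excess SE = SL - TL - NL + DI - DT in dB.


Step 1: TL = 20*log10(10576) = 80.49 dB
Step 2: SE = 121 - 80.49 - 91 + 7 - 18 = -61.49

-61.49 dB


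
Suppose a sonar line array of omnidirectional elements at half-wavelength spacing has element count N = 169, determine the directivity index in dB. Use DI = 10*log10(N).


22.28 dB


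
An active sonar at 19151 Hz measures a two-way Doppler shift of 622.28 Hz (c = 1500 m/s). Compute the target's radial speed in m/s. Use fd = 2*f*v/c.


From fd = 2*f*v/c, v = c*fd/(2*f) = 1500 * 622.28 / (2*19151) = 24.37

24.37 m/s


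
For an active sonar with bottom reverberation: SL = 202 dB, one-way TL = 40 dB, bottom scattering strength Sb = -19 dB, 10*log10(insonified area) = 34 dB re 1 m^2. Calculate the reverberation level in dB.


RL = SL - 2*TL + Sb + 10*log10(A) = 202 - 2*40 + (-19) + 34 = 137

137 dB


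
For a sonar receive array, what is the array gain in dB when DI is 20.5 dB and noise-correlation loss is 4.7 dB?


AG = DI - L_corr = 20.5 - 4.7 = 15.8

15.8 dB


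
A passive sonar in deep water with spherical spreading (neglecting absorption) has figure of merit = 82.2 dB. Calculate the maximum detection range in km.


12.88 km


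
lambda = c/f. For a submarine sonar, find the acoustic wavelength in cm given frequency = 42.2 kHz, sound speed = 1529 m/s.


lambda = c/f = 1529 / 42200 = 0.0362 m = 3.62 cm

3.62 cm


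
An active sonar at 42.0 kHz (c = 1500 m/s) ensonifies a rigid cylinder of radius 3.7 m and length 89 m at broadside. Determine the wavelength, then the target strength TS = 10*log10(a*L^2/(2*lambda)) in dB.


Step 1: lambda = c/f = 1500/42000 = 0.03571 m
Step 2: TS = 10*log10(a*L^2/(2*lambda)) = 10*log10(3.7*89^2/(2*0.03571)) = 56.13

56.13 dB


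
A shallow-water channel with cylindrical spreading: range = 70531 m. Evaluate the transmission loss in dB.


TL = 10*log10(70531) = 48.48

48.48 dB


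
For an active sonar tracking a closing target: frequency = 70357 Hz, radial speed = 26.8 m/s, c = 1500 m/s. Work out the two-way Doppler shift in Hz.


fd = 2*f*v/c = 2 * 70357 * 26.8 / 1500 = 2514.09

2514.09 Hz


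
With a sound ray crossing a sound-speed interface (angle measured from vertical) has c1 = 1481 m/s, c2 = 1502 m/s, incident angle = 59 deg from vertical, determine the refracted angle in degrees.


60.38 deg


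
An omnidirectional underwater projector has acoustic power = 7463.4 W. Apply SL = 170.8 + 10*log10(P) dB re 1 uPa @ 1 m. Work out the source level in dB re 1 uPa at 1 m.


SL = 170.8 + 10*log10(7463.4) = 170.8 + 38.73 = 209.53

209.53 dB


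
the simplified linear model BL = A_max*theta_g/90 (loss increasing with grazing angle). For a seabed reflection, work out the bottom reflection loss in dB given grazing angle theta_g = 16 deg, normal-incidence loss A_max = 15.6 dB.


BL = A_max * theta_g / 90 = 15.6 * 16 / 90 = 2.77

2.77 dB


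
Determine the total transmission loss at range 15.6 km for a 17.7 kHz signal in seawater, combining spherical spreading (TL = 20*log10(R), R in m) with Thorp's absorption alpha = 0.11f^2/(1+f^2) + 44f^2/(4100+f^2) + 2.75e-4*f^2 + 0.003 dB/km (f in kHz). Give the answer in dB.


Step 1 (Thorp): alpha = 0.11*313.29/(1+313.29) + 44*313.29/(4100+313.29) + 2.75e-4*313.29 + 0.003 = 3.3223 dB/km
Step 2: TL_spread = 20*log10(15600) = 83.86 dB
Step 3: TL_abs = alpha*R = 3.3223 * 15.6 = 51.83 dB
Step 4: TL_total = 83.86 + 51.83 = 135.69

135.69 dB


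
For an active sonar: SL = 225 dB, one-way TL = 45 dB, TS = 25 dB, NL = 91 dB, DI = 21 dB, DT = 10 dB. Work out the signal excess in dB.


80 dB


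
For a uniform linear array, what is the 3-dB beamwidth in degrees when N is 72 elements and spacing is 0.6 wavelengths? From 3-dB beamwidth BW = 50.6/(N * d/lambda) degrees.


BW = 50.6 / (72 * 0.6) = 50.6 / 43.2 = 1.17

1.17 deg


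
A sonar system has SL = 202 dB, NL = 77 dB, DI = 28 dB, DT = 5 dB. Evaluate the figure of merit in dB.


FOM = SL - NL + DI - DT = 202 - 77 + 28 - 5 = 148

148 dB


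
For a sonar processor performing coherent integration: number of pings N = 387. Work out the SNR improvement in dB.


25.88 dB


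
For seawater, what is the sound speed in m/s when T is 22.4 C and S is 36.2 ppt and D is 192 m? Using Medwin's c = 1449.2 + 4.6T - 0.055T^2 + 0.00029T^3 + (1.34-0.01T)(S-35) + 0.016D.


1532.31 m/s


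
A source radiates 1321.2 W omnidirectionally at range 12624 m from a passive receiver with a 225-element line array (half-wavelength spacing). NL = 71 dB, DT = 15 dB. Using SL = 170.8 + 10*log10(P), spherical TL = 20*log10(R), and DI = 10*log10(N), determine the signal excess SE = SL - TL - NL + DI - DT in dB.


57.51 dB


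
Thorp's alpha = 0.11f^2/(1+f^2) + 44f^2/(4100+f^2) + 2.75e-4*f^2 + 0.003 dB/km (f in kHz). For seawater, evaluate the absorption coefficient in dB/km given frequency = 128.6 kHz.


39.92 dB/km


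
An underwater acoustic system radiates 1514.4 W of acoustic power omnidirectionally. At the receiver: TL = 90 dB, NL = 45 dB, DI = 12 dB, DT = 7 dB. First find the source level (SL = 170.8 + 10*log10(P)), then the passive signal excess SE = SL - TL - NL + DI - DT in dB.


Step 1: SL = 170.8 + 10*log10(1514.4) = 202.6 dB
Step 2: SE = SL - TL - NL + DI - DT = 202.6 - 90 - 45 + 12 - 7 = 72.6

72.6 dB


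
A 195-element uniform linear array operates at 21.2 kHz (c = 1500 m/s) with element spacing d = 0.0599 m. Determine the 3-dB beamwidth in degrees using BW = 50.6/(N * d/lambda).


Step 1: lambda = 1500/21200 = 0.07075 m
Step 2: d/lambda = 0.0599/0.07075 = 0.8466
Step 3: BW = 50.6/(N * d/lambda) = 50.6/(195 * 0.8466) = 0.31

0.31 deg


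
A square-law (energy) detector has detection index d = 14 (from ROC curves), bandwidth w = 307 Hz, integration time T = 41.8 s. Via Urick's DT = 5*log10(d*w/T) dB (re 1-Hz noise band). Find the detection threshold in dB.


10.06 dB


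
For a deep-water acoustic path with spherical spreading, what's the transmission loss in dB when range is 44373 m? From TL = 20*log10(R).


92.94 dB


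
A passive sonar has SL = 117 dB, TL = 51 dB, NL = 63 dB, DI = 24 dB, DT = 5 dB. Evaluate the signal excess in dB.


22 dB


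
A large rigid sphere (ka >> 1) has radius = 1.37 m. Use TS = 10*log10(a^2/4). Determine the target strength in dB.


-3.29 dB


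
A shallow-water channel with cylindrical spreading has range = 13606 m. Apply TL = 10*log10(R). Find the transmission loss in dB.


41.34 dB


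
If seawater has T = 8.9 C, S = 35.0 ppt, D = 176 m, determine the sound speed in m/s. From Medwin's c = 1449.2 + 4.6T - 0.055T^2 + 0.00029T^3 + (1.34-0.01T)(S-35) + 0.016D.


c = 1449.2 + 4.6*8.9 - 0.055*8.9^2 + 0.00029*8.9^3 + (1.34 - 0.01*8.9)*(35.0 - 35) + 0.016*176 = 1488.8

1488.8 m/s


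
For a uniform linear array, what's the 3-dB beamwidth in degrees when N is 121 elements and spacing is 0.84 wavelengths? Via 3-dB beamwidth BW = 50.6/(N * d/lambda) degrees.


BW = 50.6 / (121 * 0.84) = 50.6 / 101.64 = 0.5

0.5 deg


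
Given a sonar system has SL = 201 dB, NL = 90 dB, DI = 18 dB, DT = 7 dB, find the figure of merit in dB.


FOM = SL - NL + DI - DT = 201 - 90 + 18 - 7 = 122

122 dB


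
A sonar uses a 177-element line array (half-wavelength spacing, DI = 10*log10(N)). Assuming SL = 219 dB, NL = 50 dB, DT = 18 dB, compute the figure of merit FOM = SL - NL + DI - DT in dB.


Step 1: DI = 10*log10(177) = 22.48 dB
Step 2: FOM = SL - NL + DI - DT = 219 - 50 + 22.48 - 18 = 173.48

173.48 dB


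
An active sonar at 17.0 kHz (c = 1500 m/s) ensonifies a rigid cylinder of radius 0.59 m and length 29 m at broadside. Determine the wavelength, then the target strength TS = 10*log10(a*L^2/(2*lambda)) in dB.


Step 1: lambda = c/f = 1500/17000 = 0.08824 m
Step 2: TS = 10*log10(a*L^2/(2*lambda)) = 10*log10(0.59*29^2/(2*0.08824)) = 34.49

34.49 dB


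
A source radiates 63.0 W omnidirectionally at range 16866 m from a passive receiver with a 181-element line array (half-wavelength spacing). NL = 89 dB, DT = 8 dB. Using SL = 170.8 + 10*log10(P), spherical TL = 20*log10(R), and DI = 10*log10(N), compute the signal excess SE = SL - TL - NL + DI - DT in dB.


Step 1: SL = 170.8 + 10*log10(63.0) = 188.79 dB
Step 2: TL = 20*log10(16866) = 84.54 dB
Step 3: DI = 10*log10(181) = 22.58 dB
Step 4: SE = SL - TL - NL + DI - DT = 188.79 - 84.54 - 89 + 22.58 - 8 = 29.83

29.83 dB


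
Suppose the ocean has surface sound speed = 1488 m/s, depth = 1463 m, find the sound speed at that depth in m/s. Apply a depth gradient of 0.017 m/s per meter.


c = 1488 + 0.017 * 1463 = 1512.871

1512.871 m/s


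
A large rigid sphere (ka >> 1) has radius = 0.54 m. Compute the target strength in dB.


TS = 10*log10(0.54^2 / 4) = 10*log10(0.0729) = -11.37

-11.37 dB


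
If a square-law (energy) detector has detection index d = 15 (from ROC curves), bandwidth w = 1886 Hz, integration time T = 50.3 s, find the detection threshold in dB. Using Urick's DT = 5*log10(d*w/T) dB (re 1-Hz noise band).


DT = 5*log10(d*w/T) = 5*log10(15 * 1886 / 50.3) = 5*log10(562.43) = 13.75

13.75 dB


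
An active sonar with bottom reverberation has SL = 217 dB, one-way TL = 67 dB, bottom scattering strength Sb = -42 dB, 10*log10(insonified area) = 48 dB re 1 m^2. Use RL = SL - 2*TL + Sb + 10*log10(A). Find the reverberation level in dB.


89 dB


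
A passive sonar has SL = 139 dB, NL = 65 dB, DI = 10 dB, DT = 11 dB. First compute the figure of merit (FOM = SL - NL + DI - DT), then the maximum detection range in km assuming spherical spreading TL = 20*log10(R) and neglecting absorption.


Step 1: FOM = SL - NL + DI - DT = 139 - 65 + 10 - 11 = 73 dB
Step 2: at max range FOM = TL = 20*log10(R), so R = 10^(73/20) = 4466.84 m = 4.47 km

4.47 km


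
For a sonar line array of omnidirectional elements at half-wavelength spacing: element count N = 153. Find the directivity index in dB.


DI = 10*log10(153) = 21.85

21.85 dB


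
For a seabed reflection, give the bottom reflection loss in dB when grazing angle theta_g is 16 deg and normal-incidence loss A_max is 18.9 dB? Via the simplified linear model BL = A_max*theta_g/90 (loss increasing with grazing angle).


BL = A_max * theta_g / 90 = 18.9 * 16 / 90 = 3.36

3.36 dB


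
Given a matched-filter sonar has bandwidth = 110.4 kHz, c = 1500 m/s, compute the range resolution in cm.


dR = c/(2*BW) = 1500 / (2 * 110.4e3) = 0.0068 m = 0.68 cm

0.68 cm


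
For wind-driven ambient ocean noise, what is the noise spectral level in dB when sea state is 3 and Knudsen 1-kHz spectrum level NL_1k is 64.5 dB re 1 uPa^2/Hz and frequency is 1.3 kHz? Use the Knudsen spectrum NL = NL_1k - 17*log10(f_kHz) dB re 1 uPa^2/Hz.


62.56 dB


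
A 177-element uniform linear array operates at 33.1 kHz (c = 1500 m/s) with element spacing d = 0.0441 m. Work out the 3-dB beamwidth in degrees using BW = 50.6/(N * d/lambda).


Step 1: lambda = 1500/33100 = 0.04532 m
Step 2: d/lambda = 0.0441/0.04532 = 0.9731
Step 3: BW = 50.6/(N * d/lambda) = 50.6/(177 * 0.9731) = 0.29

0.29 deg


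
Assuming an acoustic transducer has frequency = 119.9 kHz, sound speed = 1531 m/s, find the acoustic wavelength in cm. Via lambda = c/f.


1.28 cm


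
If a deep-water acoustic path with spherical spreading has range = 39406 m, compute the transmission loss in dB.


91.91 dB


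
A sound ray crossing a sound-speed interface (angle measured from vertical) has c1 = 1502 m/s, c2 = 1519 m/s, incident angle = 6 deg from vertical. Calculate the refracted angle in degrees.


sin(theta2) = (c2/c1)*sin(theta1) = (1519/1502)*sin(6 deg) = 0.10571
theta2 = arcsin(0.10571) = 6.07

6.07 deg


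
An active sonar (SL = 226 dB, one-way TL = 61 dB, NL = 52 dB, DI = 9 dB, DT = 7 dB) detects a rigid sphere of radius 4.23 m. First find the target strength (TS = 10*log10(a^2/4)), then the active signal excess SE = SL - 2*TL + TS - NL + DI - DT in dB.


Step 1: TS = 10*log10(4.23^2/4) = 6.51 dB
Step 2: SE = SL - 2*TL + TS - NL + DI - DT = 226 - 2*61 + (6.51) - 52 + 9 - 7 = 60.51

60.51 dB


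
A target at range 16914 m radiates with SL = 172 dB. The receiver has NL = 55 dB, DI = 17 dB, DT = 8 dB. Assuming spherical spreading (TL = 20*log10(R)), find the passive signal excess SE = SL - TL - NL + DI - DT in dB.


41.44 dB


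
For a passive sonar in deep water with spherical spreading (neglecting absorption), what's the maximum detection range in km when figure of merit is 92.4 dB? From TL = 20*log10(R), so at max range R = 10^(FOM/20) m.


41.69 km


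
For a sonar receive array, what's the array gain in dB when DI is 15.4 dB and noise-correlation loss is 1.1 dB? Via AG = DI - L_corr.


AG = DI - L_corr = 15.4 - 1.1 = 14.3

14.3 dB


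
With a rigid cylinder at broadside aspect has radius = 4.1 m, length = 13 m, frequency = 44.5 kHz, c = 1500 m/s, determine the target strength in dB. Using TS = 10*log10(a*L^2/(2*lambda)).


lambda = 1500/44500 = 0.03371 m
TS = 10*log10(4.1*13^2/(2*0.03371)) = 40.12

40.12 dB


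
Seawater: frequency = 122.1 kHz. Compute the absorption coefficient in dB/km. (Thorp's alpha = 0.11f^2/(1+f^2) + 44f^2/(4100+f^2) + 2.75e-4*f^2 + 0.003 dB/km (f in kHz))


38.722 dB/km


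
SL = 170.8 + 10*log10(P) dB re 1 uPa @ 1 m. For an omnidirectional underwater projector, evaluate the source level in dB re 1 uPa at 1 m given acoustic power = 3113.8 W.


SL = 170.8 + 10*log10(3113.8) = 170.8 + 34.93 = 205.73

205.73 dB


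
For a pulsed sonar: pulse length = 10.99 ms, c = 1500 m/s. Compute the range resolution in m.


dR = c*tau/2 = 1500 * 10.99e-3 / 2 = 8.2425

8.2425 m


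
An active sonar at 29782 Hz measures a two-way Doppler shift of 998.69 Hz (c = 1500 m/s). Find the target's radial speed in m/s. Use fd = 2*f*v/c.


From fd = 2*f*v/c, v = c*fd/(2*f) = 1500 * 998.69 / (2*29782) = 25.15

25.15 m/s


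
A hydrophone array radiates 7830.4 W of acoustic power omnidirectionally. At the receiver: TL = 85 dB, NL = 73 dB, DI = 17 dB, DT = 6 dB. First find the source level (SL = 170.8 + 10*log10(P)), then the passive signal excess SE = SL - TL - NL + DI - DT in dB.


Step 1: SL = 170.8 + 10*log10(7830.4) = 209.74 dB
Step 2: SE = SL - TL - NL + DI - DT = 209.74 - 85 - 73 + 17 - 6 = 62.74

62.74 dB


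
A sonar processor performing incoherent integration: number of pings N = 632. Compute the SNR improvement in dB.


Gain = 5*log10(632) = 14.0

14.0 dB


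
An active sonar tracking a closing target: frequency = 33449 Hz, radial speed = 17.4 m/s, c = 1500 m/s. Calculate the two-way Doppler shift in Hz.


fd = 2*f*v/c = 2 * 33449 * 17.4 / 1500 = 776.02

776.02 Hz


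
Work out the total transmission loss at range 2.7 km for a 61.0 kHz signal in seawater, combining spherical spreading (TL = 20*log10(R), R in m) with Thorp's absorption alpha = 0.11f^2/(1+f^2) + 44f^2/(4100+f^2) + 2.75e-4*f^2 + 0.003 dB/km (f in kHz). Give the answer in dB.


Step 1 (Thorp): alpha = 0.11*3721.0/(1+3721.0) + 44*3721.0/(4100+3721.0) + 2.75e-4*3721.0 + 0.003 = 22.0701 dB/km
Step 2: TL_spread = 20*log10(2700) = 68.63 dB
Step 3: TL_abs = alpha*R = 22.0701 * 2.7 = 59.59 dB
Step 4: TL_total = 68.63 + 59.59 = 128.22

128.22 dB


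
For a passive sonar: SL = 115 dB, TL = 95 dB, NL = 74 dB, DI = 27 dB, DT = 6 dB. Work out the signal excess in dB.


SE = SL - TL - NL + DI - DT = 115 - 95 - 74 + 27 - 6 = -33

-33 dB


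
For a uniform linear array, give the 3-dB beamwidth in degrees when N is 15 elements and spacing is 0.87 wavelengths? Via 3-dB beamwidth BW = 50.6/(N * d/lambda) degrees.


BW = 50.6 / (15 * 0.87) = 50.6 / 13.05 = 3.88

3.88 deg


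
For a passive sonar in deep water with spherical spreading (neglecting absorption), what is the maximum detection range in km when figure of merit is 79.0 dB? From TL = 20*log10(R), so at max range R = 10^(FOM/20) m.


At max range FOM = TL, so 20*log10(R) = 79.0
R = 10^(79.0/20) = 8912.51 m = 8.91 km

8.91 km


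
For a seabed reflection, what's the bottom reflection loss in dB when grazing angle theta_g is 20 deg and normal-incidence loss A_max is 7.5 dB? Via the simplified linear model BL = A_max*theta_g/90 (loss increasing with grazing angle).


1.67 dB


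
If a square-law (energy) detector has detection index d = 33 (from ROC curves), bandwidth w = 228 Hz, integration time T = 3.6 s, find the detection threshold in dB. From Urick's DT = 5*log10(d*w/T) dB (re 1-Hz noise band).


16.6 dB


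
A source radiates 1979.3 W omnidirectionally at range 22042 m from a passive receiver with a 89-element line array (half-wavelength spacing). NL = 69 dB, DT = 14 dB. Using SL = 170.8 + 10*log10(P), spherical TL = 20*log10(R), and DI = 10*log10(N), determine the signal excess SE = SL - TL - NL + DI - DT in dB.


Step 1: SL = 170.8 + 10*log10(1979.3) = 203.77 dB
Step 2: TL = 20*log10(22042) = 86.87 dB
Step 3: DI = 10*log10(89) = 19.49 dB
Step 4: SE = SL - TL - NL + DI - DT = 203.77 - 86.87 - 69 + 19.49 - 14 = 53.39

53.39 dB


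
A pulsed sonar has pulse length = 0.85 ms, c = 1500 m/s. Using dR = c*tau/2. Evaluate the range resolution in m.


dR = c*tau/2 = 1500 * 0.85e-3 / 2 = 0.6375

0.6375 m


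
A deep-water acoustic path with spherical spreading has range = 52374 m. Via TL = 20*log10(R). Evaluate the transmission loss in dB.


94.38 dB


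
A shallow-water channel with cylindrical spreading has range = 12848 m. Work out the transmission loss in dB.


TL = 10*log10(12848) = 41.09

41.09 dB


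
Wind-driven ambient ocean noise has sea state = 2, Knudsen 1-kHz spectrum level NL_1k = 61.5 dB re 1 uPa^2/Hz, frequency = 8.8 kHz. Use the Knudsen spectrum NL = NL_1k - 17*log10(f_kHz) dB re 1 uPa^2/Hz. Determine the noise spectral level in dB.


45.44 dB


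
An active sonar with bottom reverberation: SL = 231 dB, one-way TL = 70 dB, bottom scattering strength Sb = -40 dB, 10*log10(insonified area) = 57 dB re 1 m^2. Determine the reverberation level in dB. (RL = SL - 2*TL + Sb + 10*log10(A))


108 dB


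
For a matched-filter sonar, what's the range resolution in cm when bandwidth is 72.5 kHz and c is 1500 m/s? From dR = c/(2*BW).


dR = c/(2*BW) = 1500 / (2 * 72.5e3) = 0.0103 m = 1.03 cm

1.03 cm


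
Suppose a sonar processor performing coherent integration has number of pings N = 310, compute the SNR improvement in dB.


Gain = 10*log10(310) = 24.91

24.91 dB


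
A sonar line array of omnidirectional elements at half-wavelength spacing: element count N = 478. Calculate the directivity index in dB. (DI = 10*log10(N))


DI = 10*log10(478) = 26.79

26.79 dB


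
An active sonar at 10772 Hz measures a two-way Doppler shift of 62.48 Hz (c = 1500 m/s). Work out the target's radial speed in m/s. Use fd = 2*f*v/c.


From fd = 2*f*v/c, v = c*fd/(2*f) = 1500 * 62.48 / (2*10772) = 4.35

4.35 m/s


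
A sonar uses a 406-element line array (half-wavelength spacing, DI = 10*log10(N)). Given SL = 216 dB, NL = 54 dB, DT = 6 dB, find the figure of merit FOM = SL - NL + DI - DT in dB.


182.09 dB


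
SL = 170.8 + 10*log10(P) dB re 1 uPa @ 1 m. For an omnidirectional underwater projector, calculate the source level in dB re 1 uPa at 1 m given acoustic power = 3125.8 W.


SL = 170.8 + 10*log10(3125.8) = 170.8 + 34.95 = 205.75

205.75 dB


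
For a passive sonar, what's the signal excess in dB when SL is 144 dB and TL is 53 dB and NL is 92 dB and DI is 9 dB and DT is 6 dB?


2 dB


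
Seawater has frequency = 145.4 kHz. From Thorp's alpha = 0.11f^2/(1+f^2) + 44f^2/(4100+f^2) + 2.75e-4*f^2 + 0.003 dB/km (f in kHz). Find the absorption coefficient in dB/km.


f^2 = 21141.16
alpha = 0.11*21141.16/(1+21141.16) + 44*21141.16/(4100+21141.16) + 2.75e-4*21141.16 + 0.003 = 42.78

42.78 dB/km


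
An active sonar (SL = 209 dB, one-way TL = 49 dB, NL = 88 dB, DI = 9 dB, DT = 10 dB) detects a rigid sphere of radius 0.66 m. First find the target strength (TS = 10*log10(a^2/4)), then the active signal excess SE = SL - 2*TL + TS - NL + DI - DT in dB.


Step 1: TS = 10*log10(0.66^2/4) = -9.63 dB
Step 2: SE = SL - 2*TL + TS - NL + DI - DT = 209 - 2*49 + (-9.63) - 88 + 9 - 10 = 12.37

12.37 dB


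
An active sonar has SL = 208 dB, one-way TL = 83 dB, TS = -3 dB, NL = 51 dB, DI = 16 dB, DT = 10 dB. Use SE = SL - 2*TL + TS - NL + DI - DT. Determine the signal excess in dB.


SE = SL - 2*TL + TS - NL + DI - DT = 208 - 2*83 + (-3) - 51 + 16 - 10 = -6

-6 dB


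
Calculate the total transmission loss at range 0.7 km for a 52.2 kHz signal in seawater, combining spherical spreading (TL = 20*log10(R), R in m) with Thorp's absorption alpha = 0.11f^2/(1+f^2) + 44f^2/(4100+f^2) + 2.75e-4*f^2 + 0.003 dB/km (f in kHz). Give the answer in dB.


Step 1 (Thorp): alpha = 0.11*2724.84/(1+2724.84) + 44*2724.84/(4100+2724.84) + 2.75e-4*2724.84 + 0.003 = 18.4294 dB/km
Step 2: TL_spread = 20*log10(700) = 56.9 dB
Step 3: TL_abs = alpha*R = 18.4294 * 0.7 = 12.9 dB
Step 4: TL_total = 56.9 + 12.9 = 69.8

69.8 dB


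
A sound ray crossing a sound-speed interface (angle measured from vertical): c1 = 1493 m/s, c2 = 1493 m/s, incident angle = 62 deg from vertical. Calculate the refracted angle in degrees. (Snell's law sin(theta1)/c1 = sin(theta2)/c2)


62.0 deg


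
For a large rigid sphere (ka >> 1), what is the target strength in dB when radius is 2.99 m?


3.49 dB


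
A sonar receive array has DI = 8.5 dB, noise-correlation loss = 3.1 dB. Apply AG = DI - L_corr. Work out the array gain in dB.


AG = DI - L_corr = 8.5 - 3.1 = 5.4

5.4 dB


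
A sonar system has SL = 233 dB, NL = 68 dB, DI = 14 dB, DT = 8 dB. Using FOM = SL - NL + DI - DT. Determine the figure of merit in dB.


FOM = SL - NL + DI - DT = 233 - 68 + 14 - 8 = 171

171 dB


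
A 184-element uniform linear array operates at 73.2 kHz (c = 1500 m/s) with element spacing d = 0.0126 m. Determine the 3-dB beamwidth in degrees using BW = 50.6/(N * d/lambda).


0.45 deg


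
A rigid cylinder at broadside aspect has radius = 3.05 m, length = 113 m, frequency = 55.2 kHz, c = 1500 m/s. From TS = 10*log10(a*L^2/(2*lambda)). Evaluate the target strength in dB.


lambda = 1500/55200 = 0.02717 m
TS = 10*log10(3.05*113^2/(2*0.02717)) = 58.55

58.55 dB


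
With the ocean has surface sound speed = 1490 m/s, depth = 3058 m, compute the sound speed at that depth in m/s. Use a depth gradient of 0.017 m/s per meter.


c = 1490 + 0.017 * 3058 = 1541.986

1541.986 m/s


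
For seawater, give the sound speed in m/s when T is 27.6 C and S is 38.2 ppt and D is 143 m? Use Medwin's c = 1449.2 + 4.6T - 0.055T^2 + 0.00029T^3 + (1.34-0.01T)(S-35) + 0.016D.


c = 1449.2 + 4.6*27.6 - 0.055*27.6^2 + 0.00029*27.6^3 + (1.34 - 0.01*27.6)*(38.2 - 35) + 0.016*143 = 1546.05

1546.05 m/s


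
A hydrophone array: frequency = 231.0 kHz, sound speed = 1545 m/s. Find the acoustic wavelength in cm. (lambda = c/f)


lambda = c/f = 1545 / 231000 = 0.0067 m = 0.67 cm

0.67 cm


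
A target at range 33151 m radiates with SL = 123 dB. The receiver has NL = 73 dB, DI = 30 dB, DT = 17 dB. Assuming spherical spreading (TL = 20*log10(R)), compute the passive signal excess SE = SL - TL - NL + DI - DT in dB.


Step 1: TL = 20*log10(33151) = 90.41 dB
Step 2: SE = 123 - 90.41 - 73 + 30 - 17 = -27.41

-27.41 dB


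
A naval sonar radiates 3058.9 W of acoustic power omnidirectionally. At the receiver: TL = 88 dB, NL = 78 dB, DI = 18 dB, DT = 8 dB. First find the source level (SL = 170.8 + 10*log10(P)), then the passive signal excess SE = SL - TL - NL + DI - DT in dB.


Step 1: SL = 170.8 + 10*log10(3058.9) = 205.66 dB
Step 2: SE = SL - TL - NL + DI - DT = 205.66 - 88 - 78 + 18 - 8 = 49.66

49.66 dB


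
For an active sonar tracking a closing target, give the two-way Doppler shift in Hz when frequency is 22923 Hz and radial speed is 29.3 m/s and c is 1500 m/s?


fd = 2*f*v/c = 2 * 22923 * 29.3 / 1500 = 895.53

895.53 Hz


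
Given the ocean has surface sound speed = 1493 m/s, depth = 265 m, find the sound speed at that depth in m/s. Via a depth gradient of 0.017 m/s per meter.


c = 1493 + 0.017 * 265 = 1497.505

1497.505 m/s


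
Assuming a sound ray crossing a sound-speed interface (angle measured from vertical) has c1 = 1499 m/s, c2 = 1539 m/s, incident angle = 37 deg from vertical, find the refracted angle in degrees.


sin(theta2) = (c2/c1)*sin(theta1) = (1539/1499)*sin(37 deg) = 0.61787
theta2 = arcsin(0.61787) = 38.16

38.16 deg


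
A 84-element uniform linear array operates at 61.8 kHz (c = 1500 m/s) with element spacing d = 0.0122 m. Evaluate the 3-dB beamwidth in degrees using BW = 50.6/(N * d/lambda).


Step 1: lambda = 1500/61800 = 0.02427 m
Step 2: d/lambda = 0.0122/0.02427 = 0.5027
Step 3: BW = 50.6/(N * d/lambda) = 50.6/(84 * 0.5027) = 1.2

1.2 deg


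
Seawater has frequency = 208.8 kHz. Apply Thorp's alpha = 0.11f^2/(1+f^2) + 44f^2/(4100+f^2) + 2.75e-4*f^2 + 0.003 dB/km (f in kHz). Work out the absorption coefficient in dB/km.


f^2 = 43597.44
alpha = 0.11*43597.44/(1+43597.44) + 44*43597.44/(4100+43597.44) + 2.75e-4*43597.44 + 0.003 = 52.32

52.32 dB/km


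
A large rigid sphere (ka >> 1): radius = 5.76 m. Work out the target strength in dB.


TS = 10*log10(5.76^2 / 4) = 10*log10(8.2944) = 9.19

9.19 dB


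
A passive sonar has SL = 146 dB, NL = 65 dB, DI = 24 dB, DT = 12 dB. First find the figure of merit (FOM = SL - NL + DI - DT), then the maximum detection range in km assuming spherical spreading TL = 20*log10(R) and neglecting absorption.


Step 1: FOM = SL - NL + DI - DT = 146 - 65 + 24 - 12 = 93 dB
Step 2: at max range FOM = TL = 20*log10(R), so R = 10^(93/20) = 44668.36 m = 44.67 km

44.67 km


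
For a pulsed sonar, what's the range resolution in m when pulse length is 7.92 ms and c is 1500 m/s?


dR = c*tau/2 = 1500 * 7.92e-3 / 2 = 5.94

5.94 m


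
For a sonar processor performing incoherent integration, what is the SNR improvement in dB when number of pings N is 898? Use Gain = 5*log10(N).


Gain = 5*log10(898) = 14.77

14.77 dB


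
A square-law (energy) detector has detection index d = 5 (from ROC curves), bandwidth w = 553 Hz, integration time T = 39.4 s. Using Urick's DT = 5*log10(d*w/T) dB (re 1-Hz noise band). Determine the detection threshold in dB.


DT = 5*log10(d*w/T) = 5*log10(5 * 553 / 39.4) = 5*log10(70.18) = 9.23

9.23 dB


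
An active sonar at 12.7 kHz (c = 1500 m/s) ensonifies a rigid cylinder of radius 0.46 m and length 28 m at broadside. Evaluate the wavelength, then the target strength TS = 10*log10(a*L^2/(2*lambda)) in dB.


Step 1: lambda = c/f = 1500/12700 = 0.11811 m
Step 2: TS = 10*log10(a*L^2/(2*lambda)) = 10*log10(0.46*28^2/(2*0.11811)) = 31.84

31.84 dB


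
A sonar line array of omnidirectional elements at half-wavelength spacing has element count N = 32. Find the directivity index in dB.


15.05 dB


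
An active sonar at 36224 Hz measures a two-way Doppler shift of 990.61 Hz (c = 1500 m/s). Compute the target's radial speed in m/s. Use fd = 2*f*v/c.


From fd = 2*f*v/c, v = c*fd/(2*f) = 1500 * 990.61 / (2*36224) = 20.51

20.51 m/s


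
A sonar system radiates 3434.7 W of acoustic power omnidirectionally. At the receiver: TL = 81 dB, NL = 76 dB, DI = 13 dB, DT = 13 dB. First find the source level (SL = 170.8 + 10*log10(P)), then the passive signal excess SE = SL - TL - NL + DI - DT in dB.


Step 1: SL = 170.8 + 10*log10(3434.7) = 206.16 dB
Step 2: SE = SL - TL - NL + DI - DT = 206.16 - 81 - 76 + 13 - 13 = 49.16

49.16 dB


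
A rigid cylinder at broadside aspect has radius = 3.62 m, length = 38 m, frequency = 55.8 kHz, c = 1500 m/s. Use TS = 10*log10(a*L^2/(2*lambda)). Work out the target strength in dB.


lambda = 1500/55800 = 0.02688 m
TS = 10*log10(3.62*38^2/(2*0.02688)) = 49.88

49.88 dB


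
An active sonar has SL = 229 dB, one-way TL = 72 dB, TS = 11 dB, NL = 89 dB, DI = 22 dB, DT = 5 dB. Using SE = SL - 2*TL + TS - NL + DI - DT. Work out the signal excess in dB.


SE = SL - 2*TL + TS - NL + DI - DT = 229 - 2*72 + (11) - 89 + 22 - 5 = 24

24 dB


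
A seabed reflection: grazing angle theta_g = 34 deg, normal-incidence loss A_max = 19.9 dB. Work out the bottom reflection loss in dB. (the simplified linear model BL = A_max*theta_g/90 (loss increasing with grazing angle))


BL = A_max * theta_g / 90 = 19.9 * 34 / 90 = 7.52

7.52 dB


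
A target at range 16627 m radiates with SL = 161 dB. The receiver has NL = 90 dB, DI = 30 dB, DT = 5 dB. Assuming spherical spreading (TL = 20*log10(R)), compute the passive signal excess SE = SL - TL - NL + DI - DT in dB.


Step 1: TL = 20*log10(16627) = 84.42 dB
Step 2: SE = 161 - 84.42 - 90 + 30 - 5 = 11.58

11.58 dB


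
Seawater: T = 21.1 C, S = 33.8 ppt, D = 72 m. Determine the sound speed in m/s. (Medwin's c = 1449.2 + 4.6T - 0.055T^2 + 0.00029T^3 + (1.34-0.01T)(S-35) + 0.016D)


c = 1449.2 + 4.6*21.1 - 0.055*21.1^2 + 0.00029*21.1^3 + (1.34 - 0.01*21.1)*(33.8 - 35) + 0.016*72 = 1524.29

1524.29 m/s


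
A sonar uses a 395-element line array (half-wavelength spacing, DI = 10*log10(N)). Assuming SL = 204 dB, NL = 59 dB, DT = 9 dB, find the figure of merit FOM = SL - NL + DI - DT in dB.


161.97 dB


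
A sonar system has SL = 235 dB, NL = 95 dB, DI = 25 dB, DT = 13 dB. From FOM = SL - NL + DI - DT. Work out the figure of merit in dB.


FOM = SL - NL + DI - DT = 235 - 95 + 25 - 13 = 152

152 dB


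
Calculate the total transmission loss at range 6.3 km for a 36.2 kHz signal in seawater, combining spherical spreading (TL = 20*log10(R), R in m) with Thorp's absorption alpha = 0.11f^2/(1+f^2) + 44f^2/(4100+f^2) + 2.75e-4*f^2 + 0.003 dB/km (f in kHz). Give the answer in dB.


Step 1 (Thorp): alpha = 0.11*1310.44/(1+1310.44) + 44*1310.44/(4100+1310.44) + 2.75e-4*1310.44 + 0.003 = 11.1303 dB/km
Step 2: TL_spread = 20*log10(6300) = 75.99 dB
Step 3: TL_abs = alpha*R = 11.1303 * 6.3 = 70.12 dB
Step 4: TL_total = 75.99 + 70.12 = 146.11

146.11 dB


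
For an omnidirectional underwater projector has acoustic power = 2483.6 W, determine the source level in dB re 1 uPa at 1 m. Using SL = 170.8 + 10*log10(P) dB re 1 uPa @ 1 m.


SL = 170.8 + 10*log10(2483.6) = 170.8 + 33.95 = 204.75

204.75 dB


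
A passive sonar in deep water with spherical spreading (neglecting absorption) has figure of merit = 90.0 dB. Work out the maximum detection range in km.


At max range FOM = TL, so 20*log10(R) = 90.0
R = 10^(90.0/20) = 31622.78 m = 31.62 km

31.62 km


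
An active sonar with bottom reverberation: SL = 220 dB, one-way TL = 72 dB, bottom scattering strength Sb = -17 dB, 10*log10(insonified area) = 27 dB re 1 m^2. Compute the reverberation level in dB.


RL = SL - 2*TL + Sb + 10*log10(A) = 220 - 2*72 + (-17) + 27 = 86

86 dB


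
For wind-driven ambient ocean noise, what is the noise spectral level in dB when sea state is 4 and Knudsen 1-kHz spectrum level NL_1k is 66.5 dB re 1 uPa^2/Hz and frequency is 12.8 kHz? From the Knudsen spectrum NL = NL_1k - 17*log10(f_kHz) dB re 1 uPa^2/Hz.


NL = NL_1k - 17*log10(f_kHz) = 66.5 - 17*log10(12.8) = 66.5 - (18.82) = 47.68

47.68 dB


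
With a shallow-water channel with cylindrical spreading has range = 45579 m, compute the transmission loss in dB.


TL = 10*log10(45579) = 46.59

46.59 dB


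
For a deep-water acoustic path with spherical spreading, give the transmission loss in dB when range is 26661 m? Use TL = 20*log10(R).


TL = 20*log10(26661) = 88.52

88.52 dB


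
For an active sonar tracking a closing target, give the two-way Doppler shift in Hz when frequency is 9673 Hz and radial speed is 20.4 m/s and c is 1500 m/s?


fd = 2*f*v/c = 2 * 9673 * 20.4 / 1500 = 263.11

263.11 Hz


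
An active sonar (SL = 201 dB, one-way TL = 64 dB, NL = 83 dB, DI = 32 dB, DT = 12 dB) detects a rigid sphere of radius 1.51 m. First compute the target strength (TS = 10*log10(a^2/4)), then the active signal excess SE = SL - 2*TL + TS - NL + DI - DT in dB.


Step 1: TS = 10*log10(1.51^2/4) = -2.44 dB
Step 2: SE = SL - 2*TL + TS - NL + DI - DT = 201 - 2*64 + (-2.44) - 83 + 32 - 12 = 7.56

7.56 dB


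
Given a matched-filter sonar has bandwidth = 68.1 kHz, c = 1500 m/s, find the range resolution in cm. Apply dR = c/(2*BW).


1.1 cm


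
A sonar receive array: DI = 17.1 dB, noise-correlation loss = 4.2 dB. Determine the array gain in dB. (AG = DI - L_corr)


12.9 dB


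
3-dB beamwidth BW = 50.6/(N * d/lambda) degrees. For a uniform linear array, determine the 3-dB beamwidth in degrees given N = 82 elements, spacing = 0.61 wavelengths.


BW = 50.6 / (82 * 0.61) = 50.6 / 50.02 = 1.01

1.01 deg


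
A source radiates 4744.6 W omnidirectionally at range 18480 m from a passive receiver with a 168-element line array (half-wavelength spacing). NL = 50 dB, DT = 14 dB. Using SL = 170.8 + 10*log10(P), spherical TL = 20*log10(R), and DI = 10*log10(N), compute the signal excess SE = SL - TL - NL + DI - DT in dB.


Step 1: SL = 170.8 + 10*log10(4744.6) = 207.56 dB
Step 2: TL = 20*log10(18480) = 85.33 dB
Step 3: DI = 10*log10(168) = 22.25 dB
Step 4: SE = SL - TL - NL + DI - DT = 207.56 - 85.33 - 50 + 22.25 - 14 = 80.48

80.48 dB


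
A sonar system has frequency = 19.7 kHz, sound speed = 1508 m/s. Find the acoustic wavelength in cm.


7.65 cm


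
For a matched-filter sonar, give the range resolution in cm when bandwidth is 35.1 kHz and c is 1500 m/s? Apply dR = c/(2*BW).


2.14 cm


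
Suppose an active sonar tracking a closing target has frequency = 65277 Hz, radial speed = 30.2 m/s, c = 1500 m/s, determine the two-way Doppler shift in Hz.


2628.49 Hz


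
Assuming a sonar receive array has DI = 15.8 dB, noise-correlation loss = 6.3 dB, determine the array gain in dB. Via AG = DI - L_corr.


AG = DI - L_corr = 15.8 - 6.3 = 9.5

9.5 dB


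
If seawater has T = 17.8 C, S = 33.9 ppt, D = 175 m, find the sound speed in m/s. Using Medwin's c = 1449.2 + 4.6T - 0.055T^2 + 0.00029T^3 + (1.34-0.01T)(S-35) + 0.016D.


c = 1449.2 + 4.6*17.8 - 0.055*17.8^2 + 0.00029*17.8^3 + (1.34 - 0.01*17.8)*(33.9 - 35) + 0.016*175 = 1516.81

1516.81 m/s


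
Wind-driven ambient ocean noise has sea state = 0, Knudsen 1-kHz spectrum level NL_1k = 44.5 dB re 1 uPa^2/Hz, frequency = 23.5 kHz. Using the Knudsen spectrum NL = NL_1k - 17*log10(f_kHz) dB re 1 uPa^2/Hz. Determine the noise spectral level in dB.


NL = NL_1k - 17*log10(f_kHz) = 44.5 - 17*log10(23.5) = 44.5 - (23.31) = 21.19

21.19 dB


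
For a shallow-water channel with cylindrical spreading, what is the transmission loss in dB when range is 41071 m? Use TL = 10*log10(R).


46.14 dB


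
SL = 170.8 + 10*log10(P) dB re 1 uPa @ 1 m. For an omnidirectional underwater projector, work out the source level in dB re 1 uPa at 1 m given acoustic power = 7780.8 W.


209.71 dB


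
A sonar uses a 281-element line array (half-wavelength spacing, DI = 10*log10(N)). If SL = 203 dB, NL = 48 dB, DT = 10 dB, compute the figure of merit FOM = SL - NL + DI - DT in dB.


Step 1: DI = 10*log10(281) = 24.49 dB
Step 2: FOM = SL - NL + DI - DT = 203 - 48 + 24.49 - 10 = 169.49

169.49 dB


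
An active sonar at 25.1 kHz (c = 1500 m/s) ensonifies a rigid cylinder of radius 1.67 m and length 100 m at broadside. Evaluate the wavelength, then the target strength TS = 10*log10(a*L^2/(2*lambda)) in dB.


Step 1: lambda = c/f = 1500/25100 = 0.05976 m
Step 2: TS = 10*log10(a*L^2/(2*lambda)) = 10*log10(1.67*100^2/(2*0.05976)) = 51.45

51.45 dB


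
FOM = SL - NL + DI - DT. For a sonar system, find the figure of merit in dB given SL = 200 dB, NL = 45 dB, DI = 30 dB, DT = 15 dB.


170 dB
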